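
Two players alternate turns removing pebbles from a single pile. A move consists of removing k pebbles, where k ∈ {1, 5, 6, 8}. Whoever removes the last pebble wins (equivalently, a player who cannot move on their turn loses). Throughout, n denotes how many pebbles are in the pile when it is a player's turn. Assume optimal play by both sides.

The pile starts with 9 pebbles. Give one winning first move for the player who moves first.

Label each position W (a win for the player to move) or L (a loss). A position with no legal move is L; any other position is W exactly when some move reaches an L, and L when every move reaches a W.
n=0: no move → L
n=1: →0(L), so W
n=2: →1(W) only, which is W, so L
n=3: →2(L), so W
n=4: →3(W) only, which is W, so L
n=5: →4(L), so W
n=6: →0(L), so W
n=7: →2(L), so W
n=8: →2(L), so W
n=9: →4(L), so W
From 9, the L positions reachable in one move are: 4.

Remove 5, leaving 4.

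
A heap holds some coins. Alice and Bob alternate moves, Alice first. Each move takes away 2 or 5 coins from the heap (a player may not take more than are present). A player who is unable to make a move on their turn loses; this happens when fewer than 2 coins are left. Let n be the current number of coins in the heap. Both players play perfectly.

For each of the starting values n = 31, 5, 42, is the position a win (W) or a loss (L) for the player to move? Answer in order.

Compute win/loss labels from the base case upward. A position with no move is L. Any other position is W if it can reach an L in one move, else L.
n=0: no move → L
n=1: no move → L
n=2: can move to 0, which is L ⇒ W
n=3: can move to 1, which is L ⇒ W
n=4: the only move is to 2(W), a W ⇒ L
n=5: can move to 0, which is L ⇒ W
n=6: can move to 4, which is L ⇒ W
n=7: moves to 5(W), 2(W); every one is W ⇒ L
n=8: moves to 6(W), 3(W); every one is W ⇒ L
n=9: can move to 7, which is L ⇒ W
n=10: can move to 8, which is L ⇒ W
n=11: moves to 9(W), 6(W); every one is W ⇒ L
n=12: can move to 7, which is L ⇒ W
n=13: can move to 11, which is L ⇒ W
n=14: moves to 12(W), 9(W); every one is W ⇒ L
n=15: moves to 13(W), 10(W); every one is W ⇒ L
n=16: can move to 14, which is L ⇒ W
n=17: can move to 15, which is L ⇒ W
n=18: moves to 16(W), 13(W); every one is W ⇒ L
n=19: can move to 14, which is L ⇒ W
n=20: can move to 18, which is L ⇒ W
n=21: moves to 19(W), 16(W); every one is W ⇒ L
n=22: moves to 20(W), 17(W); every one is W ⇒ L
n=23: can move to 21, which is L ⇒ W
n=24: can move to 22, which is L ⇒ W
n=25: moves to 23(W), 20(W); every one is W ⇒ L
n=26: can move to 21, which is L ⇒ W
n=27: can move to 25, which is L ⇒ W
n=28: moves to 26(W), 23(W); every one is W ⇒ L
n=29: moves to 27(W), 24(W); every one is W ⇒ L
n=30: can move to 28, which is L ⇒ W
n=31: can move to 29, which is L ⇒ W
n=32: moves to 30(W), 27(W); every one is W ⇒ L
n=33: can move to 28, which is L ⇒ W
n=34: can move to 32, which is L ⇒ W
n=35: moves to 33(W), 30(W); every one is W ⇒ L
n=36: moves to 34(W), 31(W); every one is W ⇒ L
n=37: can move to 35, which is L ⇒ W
n=38: can move to 36, which is L ⇒ W
n=39: moves to 37(W), 34(W); every one is W ⇒ L
n=40: can move to 35, which is L ⇒ W
n=41: can move to 39, which is L ⇒ W
n=42: moves to 40(W), 37(W); every one is W ⇒ L

31: W, 5: W, 42: L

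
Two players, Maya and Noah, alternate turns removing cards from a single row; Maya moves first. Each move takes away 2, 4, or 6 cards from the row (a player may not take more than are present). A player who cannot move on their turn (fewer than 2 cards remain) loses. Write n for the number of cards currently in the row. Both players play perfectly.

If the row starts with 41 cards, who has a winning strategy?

Noah wins.

Use the standard recursion: the mover loses at a terminal position; elsewhere, the mover wins exactly when some move hands the opponent an L position.
n=0: no move → L
n=1: no move → L
n=2: W (go to 0, an L position)
n=3: W (go to 1, an L position)
n=4: W (go to 0, an L position)
n=5: W (go to 1, an L position)
n=6: W (go to 0, an L position)
n=7: W (go to 1, an L position)
n=8: L (options 6(W), 4(W), 2(W) are all W)
n=9: L (options 7(W), 5(W), 3(W) are all W)
n=10: W (go to 8, an L position)
n=11: W (go to 9, an L position)
n=12: W (go to 8, an L position)
n=13: W (go to 9, an L position)
n=14: W (go to 8, an L position)
n=15: W (go to 9, an L position)
n=16: L (options 14(W), 12(W), 10(W) are all W)
n=17: L (options 15(W), 13(W), 11(W) are all W)
n=18: W (go to 16, an L position)
n=19: W (go to 17, an L position)
n=20: W (go to 16, an L position)
n=21: W (go to 17, an L position)
n=22: W (go to 16, an L position)
n=23: W (go to 17, an L position)
n=24: L (options 22(W), 20(W), 18(W) are all W)
n=25: L (options 23(W), 21(W), 19(W) are all W)
n=26: W (go to 24, an L position)
n=27: W (go to 25, an L position)
n=28: W (go to 24, an L position)
n=29: W (go to 25, an L position)
n=30: W (go to 24, an L position)
n=31: W (go to 25, an L position)
n=32: L (options 30(W), 28(W), 26(W) are all W)
n=33: L (options 31(W), 29(W), 27(W) are all W)
n=34: W (go to 32, an L position)
n=35: W (go to 33, an L position)
n=36: W (go to 32, an L position)
n=37: W (go to 33, an L position)
n=38: W (go to 32, an L position)
n=39: W (go to 33, an L position)
n=40: L (options 38(W), 36(W), 34(W) are all W)
n=41: L (options 39(W), 37(W), 35(W) are all W)
Every move from 41 reaches a W position, so the mover loses.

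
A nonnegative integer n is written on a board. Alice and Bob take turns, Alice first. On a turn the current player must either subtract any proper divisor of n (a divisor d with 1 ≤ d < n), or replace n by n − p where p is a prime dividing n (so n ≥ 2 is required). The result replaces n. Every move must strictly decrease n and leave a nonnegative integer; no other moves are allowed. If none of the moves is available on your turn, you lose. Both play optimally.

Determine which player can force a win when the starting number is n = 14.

Positions with no move are L. A position that does have a move is losing for the player to move precisely when every available move leads to a winning position for the opponent. Fill in the labels:
n=0: no move → L
n=1: no move → L
n=2: reaches L-position 0 → W
n=3: reaches L-position 0 → W
n=4: only reaches 2(W), 3(W), all W → L
n=5: reaches L-position 0 → W
n=6: reaches L-position 4 → W
n=7: reaches L-position 0 → W
n=8: reaches L-position 4 → W
n=9: only reaches 6(W), 8(W), all W → L
n=10: reaches L-position 9 → W
n=11: reaches L-position 0 → W
n=12: reaches L-position 9 → W
n=13: reaches L-position 0 → W
n=14: only reaches 7(W), 12(W), 13(W), all W → L
The starting position 14 is L: whatever Alice does, the opponent receives a W position.

Bob wins.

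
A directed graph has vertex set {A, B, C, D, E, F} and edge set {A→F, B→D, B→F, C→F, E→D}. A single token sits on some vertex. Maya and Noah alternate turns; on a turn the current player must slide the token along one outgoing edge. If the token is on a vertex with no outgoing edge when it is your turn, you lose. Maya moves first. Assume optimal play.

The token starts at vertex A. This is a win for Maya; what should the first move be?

Build the W/L table. Terminal = L. A non-terminal position is W if it has a move to some L; otherwise it is L.
Every edge goes from a vertex to one that appears earlier in the order F, D, B, C, E, A, so processing vertices in that order labels each vertex after all of its successors.
F: no outgoing edge → L
D: no outgoing edge → L
B: W (go to D, an L position)
C: W (go to F, an L position)
E: W (go to D, an L position)
A: W (go to F, an L position)
From A, the L positions reachable in one move are: F.

Move to F.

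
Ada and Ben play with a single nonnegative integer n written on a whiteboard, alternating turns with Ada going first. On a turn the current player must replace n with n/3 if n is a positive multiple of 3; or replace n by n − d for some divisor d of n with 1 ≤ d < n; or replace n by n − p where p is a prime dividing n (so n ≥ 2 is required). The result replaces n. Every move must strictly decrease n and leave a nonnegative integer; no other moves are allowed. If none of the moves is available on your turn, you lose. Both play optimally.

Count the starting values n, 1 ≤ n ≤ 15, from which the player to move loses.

Use the standard recursion: the mover loses at a terminal position; elsewhere, the mover wins exactly when some move hands the opponent an L position.
n=0: no move → L
n=1: no move → L
n=2: can move to 0, which is L ⇒ W
n=3: can move to 0, which is L ⇒ W
n=4: moves to 2(W), 3(W); every one is W ⇒ L
n=5: can move to 0, which is L ⇒ W
n=6: can move to 4, which is L ⇒ W
n=7: can move to 0, which is L ⇒ W
n=8: can move to 4, which is L ⇒ W
n=9: moves to 3(W), 6(W), 8(W); every one is W ⇒ L
n=10: can move to 9, which is L ⇒ W
n=11: can move to 0, which is L ⇒ W
n=12: can move to 4, which is L ⇒ W
n=13: can move to 0, which is L ⇒ W
n=14: moves to 7(W), 12(W), 13(W); every one is W ⇒ L
n=15: can move to 14, which is L ⇒ W
L entries with 1 ≤ n ≤ 15 (n=0 is outside the asked range and is not counted): n = 1, 4, 9, 14; that makes 4.

4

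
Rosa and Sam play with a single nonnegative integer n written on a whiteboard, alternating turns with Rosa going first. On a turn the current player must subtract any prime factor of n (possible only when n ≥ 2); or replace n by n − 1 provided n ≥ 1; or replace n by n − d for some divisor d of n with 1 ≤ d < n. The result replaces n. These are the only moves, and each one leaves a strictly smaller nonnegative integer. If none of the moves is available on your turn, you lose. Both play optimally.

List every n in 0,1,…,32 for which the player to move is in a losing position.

Compute win/loss labels from the base case upward. A position with no move is L. Any other position is W if it can reach an L in one move, else L.
n=0: no move → L
n=1: →0(L), so W
n=2: →0(L), so W
n=3: →0(L), so W
n=4: →2(W), 3(W) — all W, so L
n=5: →0(L), so W
n=6: →4(L), so W
n=7: →0(L), so W
n=8: →4(L), so W
n=9: →6(W), 8(W) — all W, so L
n=10: →9(L), so W
n=11: →0(L), so W
n=12: →9(L), so W
n=13: →0(L), so W
n=14: →7(W), 12(W), 13(W) — all W, so L
n=15: →14(L), so W
n=16: →14(L), so W
n=17: →0(L), so W
n=18: →9(L), so W
n=19: →0(L), so W
n=20: →10(W), 15(W), 16(W), 18(W), 19(W) — all W, so L
n=21: →14(L), so W
n=22: →20(L), so W
n=23: →0(L), so W
n=24: →20(L), so W
n=25: →20(L), so W
n=26: →13(W), 24(W), 25(W) — all W, so L
n=27: →26(L), so W
n=28: →14(L), so W
n=29: →0(L), so W
n=30: →20(L), so W
n=31: →0(L), so W
n=32: →16(W), 24(W), 28(W), 30(W), 31(W) — all W, so L
Reading off the rows marked L gives the requested list; there are 7 such values of n.

0, 4, 9, 14, 20, 26, 32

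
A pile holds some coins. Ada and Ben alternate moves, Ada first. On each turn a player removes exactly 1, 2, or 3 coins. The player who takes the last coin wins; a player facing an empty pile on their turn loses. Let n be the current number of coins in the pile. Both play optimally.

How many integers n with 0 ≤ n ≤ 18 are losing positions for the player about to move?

5

Classify positions by backward induction: terminal positions (no move available) are L. From any other position, the mover wins iff some move reaches an L.
n=0: no move → L
n=1: reaches L-position 0 → W
n=2: reaches L-position 0 → W
n=3: reaches L-position 0 → W
n=4: only reaches 3(W), 2(W), 1(W), all W → L
n=5: reaches L-position 4 → W
n=6: reaches L-position 4 → W
n=7: reaches L-position 4 → W
n=8: only reaches 7(W), 6(W), 5(W), all W → L
n=9: reaches L-position 8 → W
n=10: reaches L-position 8 → W
n=11: reaches L-position 8 → W
n=12: only reaches 11(W), 10(W), 9(W), all W → L
n=13: reaches L-position 12 → W
n=14: reaches L-position 12 → W
n=15: reaches L-position 12 → W
n=16: only reaches 15(W), 14(W), 13(W), all W → L
n=17: reaches L-position 16 → W
n=18: reaches L-position 16 → W
L entries with 0 ≤ n ≤ 18: n = 0, 4, 8, 12, 16; that makes 5.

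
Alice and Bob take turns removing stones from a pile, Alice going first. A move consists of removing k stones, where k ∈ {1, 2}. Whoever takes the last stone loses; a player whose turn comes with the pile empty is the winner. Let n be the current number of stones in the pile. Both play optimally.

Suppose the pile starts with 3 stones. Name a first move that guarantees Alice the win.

Remove 2, leaving 1.

Classify positions by backward induction: terminal positions (no move available) are W. From any other position, the mover wins iff some move reaches an L.
n=0: no move; the opponent has just taken the last stone and therefore loses → W
n=1: the only move is to 0(W), a W ⇒ L
n=2: can move to 1, which is L ⇒ W
n=3: can move to 1, which is L ⇒ W
From 3, the L positions reachable in one move are: 1.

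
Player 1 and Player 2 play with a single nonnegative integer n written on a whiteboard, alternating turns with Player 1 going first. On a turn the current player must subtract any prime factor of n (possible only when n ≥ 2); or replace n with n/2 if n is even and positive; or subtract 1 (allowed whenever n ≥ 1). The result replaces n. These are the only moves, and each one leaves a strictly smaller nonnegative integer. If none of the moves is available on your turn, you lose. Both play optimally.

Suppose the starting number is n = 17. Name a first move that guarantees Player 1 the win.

Build the W/L table. Terminal = L. A non-terminal position is W if it has a move to some L; otherwise it is L.
n=0: no move → L
n=1: reaches L-position 0 → W
n=2: reaches L-position 0 → W
n=3: reaches L-position 0 → W
n=4: only reaches 2(W), 3(W), all W → L
n=5: reaches L-position 0 → W
n=6: reaches L-position 4 → W
n=7: reaches L-position 0 → W
n=8: reaches L-position 4 → W
n=9: only reaches 6(W), 8(W), all W → L
n=10: reaches L-position 9 → W
n=11: reaches L-position 0 → W
n=12: reaches L-position 9 → W
n=13: reaches L-position 0 → W
n=14: only reaches 7(W), 12(W), 13(W), all W → L
n=15: reaches L-position 14 → W
n=16: reaches L-position 14 → W
n=17: reaches L-position 0 → W
From 17, the L positions reachable in one move are: 0.

Move to 0.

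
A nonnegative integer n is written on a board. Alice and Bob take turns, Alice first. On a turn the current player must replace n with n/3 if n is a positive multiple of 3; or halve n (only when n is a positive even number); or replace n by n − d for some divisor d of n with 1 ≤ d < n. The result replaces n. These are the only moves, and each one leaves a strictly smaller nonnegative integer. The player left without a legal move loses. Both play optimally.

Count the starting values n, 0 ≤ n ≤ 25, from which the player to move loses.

12

Compute win/loss labels from the base case upward. A position with no move is L. Any other position is W if it can reach an L in one move, else L.
n=0: no move → L
n=1: no move → L
n=2: W (go to 1, an L position)
n=3: W (go to 1, an L position)
n=4: L (options 2(W), 3(W) are all W)
n=5: W (go to 4, an L position)
n=6: W (go to 4, an L position)
n=7: L (sole option 6(W) is W)
n=8: W (go to 4, an L position)
n=9: L (options 3(W), 6(W), 8(W) are all W)
n=10: W (go to 9, an L position)
n=11: L (sole option 10(W) is W)
n=12: W (go to 4, an L position)
n=13: L (sole option 12(W) is W)
n=14: W (go to 7, an L position)
n=15: L (options 5(W), 10(W), 12(W), 14(W) are all W)
n=16: W (go to 15, an L position)
n=17: L (sole option 16(W) is W)
n=18: W (go to 9, an L position)
n=19: L (sole option 18(W) is W)
n=20: W (go to 15, an L position)
n=21: W (go to 7, an L position)
n=22: W (go to 11, an L position)
n=23: L (sole option 22(W) is W)
n=24: W (go to 23, an L position)
n=25: L (options 20(W), 24(W) are all W)
L entries with 0 ≤ n ≤ 25: n = 0, 1, 4, 7, 9, 11, 13, 15, 17, 19, 23, 25; that makes 12.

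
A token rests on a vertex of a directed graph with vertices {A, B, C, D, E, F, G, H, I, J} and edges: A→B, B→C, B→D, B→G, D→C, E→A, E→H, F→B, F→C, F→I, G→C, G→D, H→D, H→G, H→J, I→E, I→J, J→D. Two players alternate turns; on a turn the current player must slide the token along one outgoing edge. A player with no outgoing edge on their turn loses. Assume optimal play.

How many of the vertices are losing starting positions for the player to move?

Positions with no move are L. A position that does have a move is losing for the player to move precisely when every available move leads to a winning position for the opponent. Fill in the labels:
Every edge goes from a vertex to one that appears earlier in the order C, D, G, J, H, B, A, E, I, F, so processing vertices in that order labels each vertex after all of its successors.
C: no outgoing edge → L
D: →C(L), so W
G: →C(L), so W
J: →D(W) only, which is W, so L
H: →J(L), so W
B: →C(L), so W
A: →B(W) only, which is W, so L
E: →A(L), so W
I: →J(L), so W
F: →C(L), so W
The L vertices are A, C, J; that is 3 in all.

3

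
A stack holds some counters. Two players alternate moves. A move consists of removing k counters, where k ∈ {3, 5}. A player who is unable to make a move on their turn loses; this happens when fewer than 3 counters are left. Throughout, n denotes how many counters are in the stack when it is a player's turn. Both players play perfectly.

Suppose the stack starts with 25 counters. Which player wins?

The second player wins.

Work bottom-up. With no move the player to move loses. Otherwise the position is W if at least one move leads to an L position for the opponent, and L if every move leads to a W.
n=0: no move → L
n=1: no move → L
n=2: no move → L
n=3: reaches L-position 0 → W
n=4: reaches L-position 1 → W
n=5: reaches L-position 2 → W
n=6: reaches L-position 1 → W
n=7: reaches L-position 2 → W
n=8: only reaches 5(W), 3(W), all W → L
n=9: only reaches 6(W), 4(W), all W → L
n=10: only reaches 7(W), 5(W), all W → L
n=11: reaches L-position 8 → W
n=12: reaches L-position 9 → W
n=13: reaches L-position 10 → W
n=14: reaches L-position 9 → W
n=15: reaches L-position 10 → W
n=16: only reaches 13(W), 11(W), all W → L
n=17: only reaches 14(W), 12(W), all W → L
n=18: only reaches 15(W), 13(W), all W → L
n=19: reaches L-position 16 → W
n=20: reaches L-position 17 → W
n=21: reaches L-position 18 → W
n=22: reaches L-position 17 → W
n=23: reaches L-position 18 → W
n=24: only reaches 21(W), 19(W), all W → L
n=25: only reaches 22(W), 20(W), all W → L
The starting position 25 is L: whatever the player to move does, the opponent receives a W position.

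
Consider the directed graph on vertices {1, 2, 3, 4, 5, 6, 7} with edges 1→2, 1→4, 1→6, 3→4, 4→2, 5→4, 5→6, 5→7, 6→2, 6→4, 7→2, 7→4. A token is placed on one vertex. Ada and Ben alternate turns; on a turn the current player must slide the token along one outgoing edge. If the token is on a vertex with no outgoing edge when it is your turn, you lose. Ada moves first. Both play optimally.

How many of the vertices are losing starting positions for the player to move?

3

Use the standard recursion: the mover loses at a terminal position; elsewhere, the mover wins exactly when some move hands the opponent an L position.
Every edge goes from a vertex to one that appears earlier in the order 2, 4, 6, 7, 5, 3, 1, so processing vertices in that order labels each vertex after all of its successors.
2: no outgoing edge → L
4: →2(L), so W
6: →2(L), so W
7: →2(L), so W
5: →7(W), 6(W), 4(W) — all W, so L
3: →4(W) only, which is W, so L
1: →2(L), so W
The L vertices are 2, 3, 5; that is 3 in all.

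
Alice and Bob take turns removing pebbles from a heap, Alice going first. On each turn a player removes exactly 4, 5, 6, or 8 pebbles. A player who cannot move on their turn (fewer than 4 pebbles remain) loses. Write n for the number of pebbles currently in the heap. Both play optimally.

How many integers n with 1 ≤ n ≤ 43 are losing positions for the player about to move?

Label each position W (a win for the player to move) or L (a loss). A position with no legal move is L; any other position is W exactly when some move reaches an L, and L when every move reaches a W.
n=0: no move → L
n=1: no move → L
n=2: no move → L
n=3: no move → L
n=4: →0(L), so W
n=5: →1(L), so W
n=6: →2(L), so W
n=7: →3(L), so W
n=8: →3(L), so W
n=9: →3(L), so W
n=10: →2(L), so W
n=11: →3(L), so W
n=12: →8(W), 7(W), 6(W), 4(W) — all W, so L
n=13: →9(W), 8(W), 7(W), 5(W) — all W, so L
n=14: →10(W), 9(W), 8(W), 6(W) — all W, so L
n=15: →11(W), 10(W), 9(W), 7(W) — all W, so L
n=16: →12(L), so W
n=17: →13(L), so W
n=18: →14(L), so W
n=19: →15(L), so W
n=20: →15(L), so W
n=21: →15(L), so W
n=22: →14(L), so W
n=23: →15(L), so W
n=24: →20(W), 19(W), 18(W), 16(W) — all W, so L
n=25: →21(W), 20(W), 19(W), 17(W) — all W, so L
n=26: →22(W), 21(W), 20(W), 18(W) — all W, so L
n=27: →23(W), 22(W), 21(W), 19(W) — all W, so L
n=28: →24(L), so W
n=29: →25(L), so W
n=30: →26(L), so W
n=31: →27(L), so W
n=32: →27(L), so W
n=33: →27(L), so W
n=34: →26(L), so W
n=35: →27(L), so W
n=36: →32(W), 31(W), 30(W), 28(W) — all W, so L
n=37: →33(W), 32(W), 31(W), 29(W) — all W, so L
n=38: →34(W), 33(W), 32(W), 30(W) — all W, so L
n=39: →35(W), 34(W), 33(W), 31(W) — all W, so L
n=40: →36(L), so W
n=41: →37(L), so W
n=42: →38(L), so W
n=43: →39(L), so W
L entries with 1 ≤ n ≤ 43 (n=0 is outside the asked range and is not counted): n = 1, 2, 3, 12, 13, 14, 15, 24, 25, 26, 27, 36, 37, 38, 39; that makes 15.

15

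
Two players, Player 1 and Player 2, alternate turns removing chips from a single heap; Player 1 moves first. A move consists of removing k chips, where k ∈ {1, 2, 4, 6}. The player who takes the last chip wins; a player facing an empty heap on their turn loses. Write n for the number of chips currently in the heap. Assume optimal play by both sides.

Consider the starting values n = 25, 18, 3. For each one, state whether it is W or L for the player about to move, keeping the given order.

25: W, 18: W, 3: L

Use the standard recursion: the mover loses at a terminal position; elsewhere, the mover wins exactly when some move hands the opponent an L position.
n=0: no move → L
n=1: →0(L), so W
n=2: →0(L), so W
n=3: →2(W), 1(W) — all W, so L
n=4: →3(L), so W
n=5: →3(L), so W
n=6: →0(L), so W
n=7: →3(L), so W
n=8: →7(W), 6(W), 4(W), 2(W) — all W, so L
n=9: →8(L), so W
n=10: →8(L), so W
n=11: →10(W), 9(W), 7(W), 5(W) — all W, so L
n=12: →11(L), so W
n=13: →11(L), so W
n=14: →8(L), so W
n=15: →11(L), so W
n=16: →15(W), 14(W), 12(W), 10(W) — all W, so L
n=17: →16(L), so W
n=18: →16(L), so W
n=19: →18(W), 17(W), 15(W), 13(W) — all W, so L
n=20: →19(L), so W
n=21: →19(L), so W
n=22: →16(L), so W
n=23: →19(L), so W
n=24: →23(W), 22(W), 20(W), 18(W) — all W, so L
n=25: →24(L), so W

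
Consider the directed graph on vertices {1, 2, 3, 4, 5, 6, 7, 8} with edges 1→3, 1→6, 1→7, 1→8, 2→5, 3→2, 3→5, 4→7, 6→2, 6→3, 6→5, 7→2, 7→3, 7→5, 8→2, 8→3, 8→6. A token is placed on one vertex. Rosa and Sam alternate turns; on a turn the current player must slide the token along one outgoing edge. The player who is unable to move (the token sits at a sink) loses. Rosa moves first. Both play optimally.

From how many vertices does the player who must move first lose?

3

Work bottom-up. With no move the player to move loses. Otherwise the position is W if at least one move leads to an L position for the opponent, and L if every move leads to a W.
Every edge goes from a vertex to one that appears earlier in the order 5, 2, 3, 7, 6, 8, 4, 1, so processing vertices in that order labels each vertex after all of its successors.
5: no outgoing edge → L
2: W (go to 5, an L position)
3: W (go to 5, an L position)
7: W (go to 5, an L position)
6: W (go to 5, an L position)
8: L (options 6(W), 3(W), 2(W) are all W)
4: L (sole option 7(W) is W)
1: W (go to 8, an L position)
The L vertices are 4, 5, 8; that is 3 in all.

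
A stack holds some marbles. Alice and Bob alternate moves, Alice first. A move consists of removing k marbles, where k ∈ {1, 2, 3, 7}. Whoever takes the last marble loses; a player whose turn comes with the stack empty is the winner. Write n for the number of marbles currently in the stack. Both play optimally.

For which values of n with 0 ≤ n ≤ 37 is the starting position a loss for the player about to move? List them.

Use the standard recursion: the mover wins at a terminal position; elsewhere, the mover wins exactly when some move hands the opponent an L position.
n=0: no move; the opponent has just taken the last marble and therefore loses → W
n=1: only reaches 0(W), which is W → L
n=2: reaches L-position 1 → W
n=3: reaches L-position 1 → W
n=4: reaches L-position 1 → W
n=5: only reaches 4(W), 3(W), 2(W), all W → L
n=6: reaches L-position 5 → W
n=7: reaches L-position 5 → W
n=8: reaches L-position 5 → W
n=9: only reaches 8(W), 7(W), 6(W), 2(W), all W → L
n=10: reaches L-position 9 → W
n=11: reaches L-position 9 → W
n=12: reaches L-position 9 → W
n=13: only reaches 12(W), 11(W), 10(W), 6(W), all W → L
n=14: reaches L-position 13 → W
n=15: reaches L-position 13 → W
n=16: reaches L-position 13 → W
n=17: only reaches 16(W), 15(W), 14(W), 10(W), all W → L
n=18: reaches L-position 17 → W
n=19: reaches L-position 17 → W
n=20: reaches L-position 17 → W
n=21: only reaches 20(W), 19(W), 18(W), 14(W), all W → L
n=22: reaches L-position 21 → W
n=23: reaches L-position 21 → W
n=24: reaches L-position 21 → W
n=25: only reaches 24(W), 23(W), 22(W), 18(W), all W → L
n=26: reaches L-position 25 → W
n=27: reaches L-position 25 → W
n=28: reaches L-position 25 → W
n=29: only reaches 28(W), 27(W), 26(W), 22(W), all W → L
n=30: reaches L-position 29 → W
n=31: reaches L-position 29 → W
n=32: reaches L-position 29 → W
n=33: only reaches 32(W), 31(W), 30(W), 26(W), all W → L
n=34: reaches L-position 33 → W
n=35: reaches L-position 33 → W
n=36: reaches L-position 33 → W
n=37: only reaches 36(W), 35(W), 34(W), 30(W), all W → L
The losing starting values of n are exactly the entries labelled L in this table (10 of them).

1, 5, 9, 13, 17, 21, 25, 29, 33, 37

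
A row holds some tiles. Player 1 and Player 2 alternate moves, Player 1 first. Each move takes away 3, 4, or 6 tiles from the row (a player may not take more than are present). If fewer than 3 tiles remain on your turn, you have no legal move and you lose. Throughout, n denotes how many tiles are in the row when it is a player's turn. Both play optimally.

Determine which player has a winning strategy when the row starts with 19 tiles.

Positions with no move are L. A position that does have a move is losing for the player to move precisely when every available move leads to a winning position for the opponent. Fill in the labels:
n=0: no move → L
n=1: no move → L
n=2: no move → L
n=3: →0(L), so W
n=4: →1(L), so W
n=5: →2(L), so W
n=6: →2(L), so W
n=7: →1(L), so W
n=8: →2(L), so W
n=9: →6(W), 5(W), 3(W) — all W, so L
n=10: →7(W), 6(W), 4(W) — all W, so L
n=11: →8(W), 7(W), 5(W) — all W, so L
n=12: →9(L), so W
n=13: →10(L), so W
n=14: →11(L), so W
n=15: →11(L), so W
n=16: →10(L), so W
n=17: →11(L), so W
n=18: →15(W), 14(W), 12(W) — all W, so L
n=19: →16(W), 15(W), 13(W) — all W, so L
Every move from 19 reaches a W position, so the mover loses.

Player 2 wins.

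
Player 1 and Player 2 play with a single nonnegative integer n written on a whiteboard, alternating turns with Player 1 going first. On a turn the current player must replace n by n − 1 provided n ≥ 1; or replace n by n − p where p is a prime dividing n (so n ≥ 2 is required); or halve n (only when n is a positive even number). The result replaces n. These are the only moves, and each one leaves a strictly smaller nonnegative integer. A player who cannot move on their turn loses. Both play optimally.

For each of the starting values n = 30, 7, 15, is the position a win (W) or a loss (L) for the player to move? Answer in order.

Classify positions by backward induction: terminal positions (no move available) are L. From any other position, the mover wins iff some move reaches an L.
n=0: no move → L
n=1: reaches L-position 0 → W
n=2: reaches L-position 0 → W
n=3: reaches L-position 0 → W
n=4: only reaches 2(W), 3(W), all W → L
n=5: reaches L-position 0 → W
n=6: reaches L-position 4 → W
n=7: reaches L-position 0 → W
n=8: reaches L-position 4 → W
n=9: only reaches 6(W), 8(W), all W → L
n=10: reaches L-position 9 → W
n=11: reaches L-position 0 → W
n=12: reaches L-position 9 → W
n=13: reaches L-position 0 → W
n=14: only reaches 7(W), 12(W), 13(W), all W → L
n=15: reaches L-position 14 → W
n=16: reaches L-position 14 → W
n=17: reaches L-position 0 → W
n=18: reaches L-position 9 → W
n=19: reaches L-position 0 → W
n=20: only reaches 10(W), 15(W), 18(W), 19(W), all W → L
n=21: reaches L-position 14 → W
n=22: reaches L-position 20 → W
n=23: reaches L-position 0 → W
n=24: only reaches 12(W), 21(W), 22(W), 23(W), all W → L
n=25: reaches L-position 20 → W
n=26: reaches L-position 24 → W
n=27: reaches L-position 24 → W
n=28: reaches L-position 14 → W
n=29: reaches L-position 0 → W
n=30: only reaches 15(W), 25(W), 27(W), 28(W), 29(W), all W → L

30: L, 7: W, 15: W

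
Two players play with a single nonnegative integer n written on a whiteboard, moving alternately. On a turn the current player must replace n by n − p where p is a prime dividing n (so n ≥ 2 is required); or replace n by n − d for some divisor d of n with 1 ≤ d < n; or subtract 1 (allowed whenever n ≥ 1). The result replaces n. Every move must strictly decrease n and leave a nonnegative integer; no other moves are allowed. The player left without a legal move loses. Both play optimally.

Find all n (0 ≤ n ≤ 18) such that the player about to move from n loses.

Positions with no move are L. A position that does have a move is losing for the player to move precisely when every available move leads to a winning position for the opponent. Fill in the labels:
n=0: no move → L
n=1: →0(L), so W
n=2: →0(L), so W
n=3: →0(L), so W
n=4: →2(W), 3(W) — all W, so L
n=5: →0(L), so W
n=6: →4(L), so W
n=7: →0(L), so W
n=8: →4(L), so W
n=9: →6(W), 8(W) — all W, so L
n=10: →9(L), so W
n=11: →0(L), so W
n=12: →9(L), so W
n=13: →0(L), so W
n=14: →7(W), 12(W), 13(W) — all W, so L
n=15: →14(L), so W
n=16: →14(L), so W
n=17: →0(L), so W
n=18: →9(L), so W
The losing starting values of n are exactly the entries labelled L in this table (4 of them).

0, 4, 9, 14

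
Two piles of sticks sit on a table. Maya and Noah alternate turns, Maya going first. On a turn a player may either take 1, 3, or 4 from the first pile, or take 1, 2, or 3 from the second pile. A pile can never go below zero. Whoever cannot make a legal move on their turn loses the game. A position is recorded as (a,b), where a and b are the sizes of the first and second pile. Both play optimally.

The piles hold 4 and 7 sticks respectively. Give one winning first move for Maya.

Move to (4,6).

Work bottom-up. With no move the player to move loses. Otherwise the position is W if at least one move leads to an L position for the opponent, and L if every move leads to a W.
No move ever increases a pile, so every position that can arise here has a ≤ 4 and b ≤ 7; it is enough to label the cells with 0 ≤ a ≤ 4 and 0 ≤ b ≤ 7.
Every move lowers a or b (never raises either), so fill the grid row by row in increasing a, and left to right within a row: each cell's successors are then already labelled.
      b=0  b=1  b=2  b=3  b=4  b=5  b=6  b=7
a=0:    L    W    W    W    L    W    W    W
a=1:    W    L    W    W    W    L    W    W
a=2:    L    W    W    W    L    W    W    W
a=3:    W    L    W    W    W    L    W    W
a=4:    W    W    L    W    W    W    L    W
Cells with no legal move (terminal, hence L): (0,0).
The remaining L cells, each justified by listing all of its moves:
(0,4): →(0,3)(W), (0,2)(W), (0,1)(W) — all W, so L
(1,1): →(0,1)(W), (1,0)(W) — all W, so L
(1,5): →(0,5)(W), (1,4)(W), (1,3)(W), (1,2)(W) — all W, so L
(2,0): →(1,0)(W) only, which is W, so L
(2,4): →(1,4)(W), (2,3)(W), (2,2)(W), (2,1)(W) — all W, so L
(3,1): →(2,1)(W), (0,1)(W), (3,0)(W) — all W, so L
(3,5): →(2,5)(W), (0,5)(W), (3,4)(W), (3,3)(W), (3,2)(W) — all W, so L
(4,2): →(3,2)(W), (1,2)(W), (0,2)(W), (4,1)(W), (4,0)(W) — all W, so L
(4,6): →(3,6)(W), (1,6)(W), (0,6)(W), (4,5)(W), (4,4)(W), (4,3)(W) — all W, so L
Every other cell has at least one move into one of the L cells above, so it is W.
From (4,7), the L positions reachable in one move are: (4,6).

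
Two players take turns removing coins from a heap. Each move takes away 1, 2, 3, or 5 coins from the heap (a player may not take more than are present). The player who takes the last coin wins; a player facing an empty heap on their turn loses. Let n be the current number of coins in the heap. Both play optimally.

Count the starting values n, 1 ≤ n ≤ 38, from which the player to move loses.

9

Use the standard recursion: the mover loses at a terminal position; elsewhere, the mover wins exactly when some move hands the opponent an L position.
n=0: no move → L
n=1: →0(L), so W
n=2: →0(L), so W
n=3: →0(L), so W
n=4: →3(W), 2(W), 1(W) — all W, so L
n=5: →4(L), so W
n=6: →4(L), so W
n=7: →4(L), so W
n=8: →7(W), 6(W), 5(W), 3(W) — all W, so L
n=9: →8(L), so W
n=10: →8(L), so W
n=11: →8(L), so W
n=12: →11(W), 10(W), 9(W), 7(W) — all W, so L
n=13: →12(L), so W
n=14: →12(L), so W
n=15: →12(L), so W
n=16: →15(W), 14(W), 13(W), 11(W) — all W, so L
n=17: →16(L), so W
n=18: →16(L), so W
n=19: →16(L), so W
n=20: →19(W), 18(W), 17(W), 15(W) — all W, so L
n=21: →20(L), so W
n=22: →20(L), so W
n=23: →20(L), so W
n=24: →23(W), 22(W), 21(W), 19(W) — all W, so L
n=25: →24(L), so W
n=26: →24(L), so W
n=27: →24(L), so W
n=28: →27(W), 26(W), 25(W), 23(W) — all W, so L
n=29: →28(L), so W
n=30: →28(L), so W
n=31: →28(L), so W
n=32: →31(W), 30(W), 29(W), 27(W) — all W, so L
n=33: →32(L), so W
n=34: →32(L), so W
n=35: →32(L), so W
n=36: →35(W), 34(W), 33(W), 31(W) — all W, so L
n=37: →36(L), so W
n=38: →36(L), so W
L entries with 1 ≤ n ≤ 38 (n=0 is outside the asked range and is not counted): n = 4, 8, 12, 16, 20, 24, 28, 32, 36; that makes 9.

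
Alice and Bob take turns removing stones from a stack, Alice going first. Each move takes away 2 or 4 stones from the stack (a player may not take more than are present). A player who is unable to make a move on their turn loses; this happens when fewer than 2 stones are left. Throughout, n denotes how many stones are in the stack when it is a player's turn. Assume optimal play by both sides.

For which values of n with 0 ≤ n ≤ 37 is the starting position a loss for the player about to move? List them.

0, 1, 6, 7, 12, 13, 18, 19, 24, 25, 30, 31, 36, 37

Classify positions by backward induction: terminal positions (no move available) are L. From any other position, the mover wins iff some move reaches an L.
n=0: no move → L
n=1: no move → L
n=2: →0(L), so W
n=3: →1(L), so W
n=4: →0(L), so W
n=5: →1(L), so W
n=6: →4(W), 2(W) — all W, so L
n=7: →5(W), 3(W) — all W, so L
n=8: →6(L), so W
n=9: →7(L), so W
n=10: →6(L), so W
n=11: →7(L), so W
n=12: →10(W), 8(W) — all W, so L
n=13: →11(W), 9(W) — all W, so L
n=14: →12(L), so W
n=15: →13(L), so W
n=16: →12(L), so W
n=17: →13(L), so W
n=18: →16(W), 14(W) — all W, so L
n=19: →17(W), 15(W) — all W, so L
n=20: →18(L), so W
n=21: →19(L), so W
n=22: →18(L), so W
n=23: →19(L), so W
n=24: →22(W), 20(W) — all W, so L
n=25: →23(W), 21(W) — all W, so L
n=26: →24(L), so W
n=27: →25(L), so W
n=28: →24(L), so W
n=29: →25(L), so W
n=30: →28(W), 26(W) — all W, so L
n=31: →29(W), 27(W) — all W, so L
n=32: →30(L), so W
n=33: →31(L), so W
n=34: →30(L), so W
n=35: →31(L), so W
n=36: →34(W), 32(W) — all W, so L
n=37: →35(W), 33(W) — all W, so L
The losing starting values of n are exactly the entries labelled L in this table (14 of them).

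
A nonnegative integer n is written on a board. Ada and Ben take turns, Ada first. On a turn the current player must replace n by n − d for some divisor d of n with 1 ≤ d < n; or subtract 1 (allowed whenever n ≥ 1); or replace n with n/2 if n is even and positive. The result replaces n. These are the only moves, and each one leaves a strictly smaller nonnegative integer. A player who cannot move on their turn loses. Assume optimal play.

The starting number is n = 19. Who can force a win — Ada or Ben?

Build the W/L table. Terminal = L. A non-terminal position is W if it has a move to some L; otherwise it is L.
n=0: no move → L
n=1: W (go to 0, an L position)
n=2: L (sole option 1(W) is W)
n=3: W (go to 2, an L position)
n=4: W (go to 2, an L position)
n=5: L (sole option 4(W) is W)
n=6: W (go to 5, an L position)
n=7: L (sole option 6(W) is W)
n=8: W (go to 7, an L position)
n=9: L (options 6(W), 8(W) are all W)
n=10: W (go to 5, an L position)
n=11: L (sole option 10(W) is W)
n=12: W (go to 9, an L position)
n=13: L (sole option 12(W) is W)
n=14: W (go to 7, an L position)
n=15: L (options 10(W), 12(W), 14(W) are all W)
n=16: W (go to 15, an L position)
n=17: L (sole option 16(W) is W)
n=18: W (go to 9, an L position)
n=19: L (sole option 18(W) is W)
Every move from 19 reaches a W position, so the mover loses.

Ben wins.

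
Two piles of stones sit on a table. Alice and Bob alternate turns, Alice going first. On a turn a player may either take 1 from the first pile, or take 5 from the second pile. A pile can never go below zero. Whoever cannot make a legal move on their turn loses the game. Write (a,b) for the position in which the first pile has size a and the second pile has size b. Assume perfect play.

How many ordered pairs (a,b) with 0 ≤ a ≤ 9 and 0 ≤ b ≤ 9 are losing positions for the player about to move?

Label each position W (a win for the player to move) or L (a loss). A position with no legal move is L; any other position is W exactly when some move reaches an L, and L when every move reaches a W.
Every move lowers a or b (never raises either), so fill the grid row by row in increasing a, and left to right within a row: each cell's successors are then already labelled.
      b=0  b=1  b=2  b=3  b=4  b=5  b=6  b=7  b=8  b=9
a=0:    L    L    L    L    L    W    W    W    W    W
a=1:    W    W    W    W    W    L    L    L    L    L
a=2:    L    L    L    L    L    W    W    W    W    W
a=3:    W    W    W    W    W    L    L    L    L    L
a=4:    L    L    L    L    L    W    W    W    W    W
a=5:    W    W    W    W    W    L    L    L    L    L
a=6:    L    L    L    L    L    W    W    W    W    W
a=7:    W    W    W    W    W    L    L    L    L    L
a=8:    L    L    L    L    L    W    W    W    W    W
a=9:    W    W    W    W    W    L    L    L    L    L
Cells with no legal move (terminal, hence L): (0,0), (0,1), (0,2), (0,3), (0,4).
The remaining L cells, each justified by listing all of its moves:
(1,5): →(0,5)(W), (1,0)(W) — all W, so L
(1,6): →(0,6)(W), (1,1)(W) — all W, so L
(1,7): →(0,7)(W), (1,2)(W) — all W, so L
(1,8): →(0,8)(W), (1,3)(W) — all W, so L
(1,9): →(0,9)(W), (1,4)(W) — all W, so L
(2,0): →(1,0)(W) only, which is W, so L
(2,1): →(1,1)(W) only, which is W, so L
(2,2): →(1,2)(W) only, which is W, so L
(2,3): →(1,3)(W) only, which is W, so L
(2,4): →(1,4)(W) only, which is W, so L
(3,5): →(2,5)(W), (3,0)(W) — all W, so L
(3,6): →(2,6)(W), (3,1)(W) — all W, so L
(3,7): →(2,7)(W), (3,2)(W) — all W, so L
(3,8): →(2,8)(W), (3,3)(W) — all W, so L
(3,9): →(2,9)(W), (3,4)(W) — all W, so L
(4,0): →(3,0)(W) only, which is W, so L
(4,1): →(3,1)(W) only, which is W, so L
(4,2): →(3,2)(W) only, which is W, so L
(4,3): →(3,3)(W) only, which is W, so L
(4,4): →(3,4)(W) only, which is W, so L
(5,5): →(4,5)(W), (5,0)(W) — all W, so L
(5,6): →(4,6)(W), (5,1)(W) — all W, so L
(5,7): →(4,7)(W), (5,2)(W) — all W, so L
(5,8): →(4,8)(W), (5,3)(W) — all W, so L
(5,9): →(4,9)(W), (5,4)(W) — all W, so L
(6,0): →(5,0)(W) only, which is W, so L
(6,1): →(5,1)(W) only, which is W, so L
(6,2): →(5,2)(W) only, which is W, so L
(6,3): →(5,3)(W) only, which is W, so L
(6,4): →(5,4)(W) only, which is W, so L
(7,5): →(6,5)(W), (7,0)(W) — all W, so L
(7,6): →(6,6)(W), (7,1)(W) — all W, so L
(7,7): →(6,7)(W), (7,2)(W) — all W, so L
(7,8): →(6,8)(W), (7,3)(W) — all W, so L
(7,9): →(6,9)(W), (7,4)(W) — all W, so L
(8,0): →(7,0)(W) only, which is W, so L
(8,1): →(7,1)(W) only, which is W, so L
(8,2): →(7,2)(W) only, which is W, so L
(8,3): →(7,3)(W) only, which is W, so L
(8,4): →(7,4)(W) only, which is W, so L
(9,5): →(8,5)(W), (9,0)(W) — all W, so L
(9,6): →(8,6)(W), (9,1)(W) — all W, so L
(9,7): →(8,7)(W), (9,2)(W) — all W, so L
(9,8): →(8,8)(W), (9,3)(W) — all W, so L
(9,9): →(8,9)(W), (9,4)(W) — all W, so L
Every other cell has at least one move into one of the L cells above, so it is W.
L cells per row: a=0: 5, a=1: 5, a=2: 5, a=3: 5, a=4: 5, a=5: 5, a=6: 5, a=7: 5, a=8: 5, a=9: 5; total 50.

50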